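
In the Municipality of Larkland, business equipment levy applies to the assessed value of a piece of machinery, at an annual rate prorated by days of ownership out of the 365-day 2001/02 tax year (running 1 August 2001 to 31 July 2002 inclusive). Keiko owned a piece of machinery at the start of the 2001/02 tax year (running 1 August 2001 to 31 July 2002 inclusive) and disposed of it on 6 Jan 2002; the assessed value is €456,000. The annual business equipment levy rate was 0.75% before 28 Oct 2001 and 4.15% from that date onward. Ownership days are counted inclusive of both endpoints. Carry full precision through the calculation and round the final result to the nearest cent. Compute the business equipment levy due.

€4,505.65

1 Aug – 27 Oct 2001: 88 days at 0.75% → €456,000 × 0.75% × 88/365 = €824.5479
28 Oct 2001 – 6 Jan 2002: 71 days at 4.15% → €456,000 × 4.15% × 71/365 = €3,681.1068
Total = €4,505.6548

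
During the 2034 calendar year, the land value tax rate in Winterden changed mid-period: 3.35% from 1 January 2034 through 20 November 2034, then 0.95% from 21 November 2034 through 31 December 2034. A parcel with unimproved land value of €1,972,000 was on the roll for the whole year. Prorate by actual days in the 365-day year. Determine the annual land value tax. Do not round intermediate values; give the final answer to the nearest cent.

1 January – 20 November 2034: 324 days at 3.35% → €1,972,000 × 3.35% × 324/365 = €58,641.3370
21 November – 31 December 2034: 41 days at 0.95% → €1,972,000 × 0.95% × 41/365 = €2,104.3671
Total = €60,745.7041

€60,745.70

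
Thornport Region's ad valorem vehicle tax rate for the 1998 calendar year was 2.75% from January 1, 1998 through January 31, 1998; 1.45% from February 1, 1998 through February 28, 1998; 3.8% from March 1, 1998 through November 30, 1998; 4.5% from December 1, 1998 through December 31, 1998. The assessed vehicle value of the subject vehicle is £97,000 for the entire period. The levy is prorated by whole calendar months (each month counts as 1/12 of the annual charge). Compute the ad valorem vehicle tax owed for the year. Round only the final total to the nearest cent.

£3,467.75

January 1 – January 31, 1998: 1 month at 2.75% → £97,000 × 2.75% × 1/12 = £222.2917
February 1 – February 28, 1998: 1 month at 1.45% → £97,000 × 1.45% × 1/12 = £117.2083
March 1 – November 30, 1998: 9 months at 3.8% → £97,000 × 3.8% × 9/12 = £2,764.5000
December 1 – December 31, 1998: 1 month at 4.5% → £97,000 × 4.5% × 1/12 = £363.7500
Total = £3,467.7500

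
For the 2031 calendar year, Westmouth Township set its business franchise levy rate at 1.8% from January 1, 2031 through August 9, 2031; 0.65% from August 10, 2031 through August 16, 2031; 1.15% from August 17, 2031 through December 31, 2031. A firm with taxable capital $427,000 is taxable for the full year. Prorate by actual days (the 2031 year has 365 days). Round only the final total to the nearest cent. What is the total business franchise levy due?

$6,550.06

January 1 – August 9, 2031: 221 days at 1.8% → $427,000 × 1.8% × 221/365 = $4,653.7151
August 10 – August 16, 2031: 7 days at 0.65% → $427,000 × 0.65% × 7/365 = $53.2288
August 17 – December 31, 2031: 137 days at 1.15% → $427,000 × 1.15% × 137/365 = $1,843.1192
Total = $6,550.0630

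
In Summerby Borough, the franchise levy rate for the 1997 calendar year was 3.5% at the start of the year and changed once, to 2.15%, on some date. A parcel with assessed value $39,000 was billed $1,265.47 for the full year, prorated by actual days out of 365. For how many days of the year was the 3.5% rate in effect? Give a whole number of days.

296 days

Let d = days at the first rate; then 365 − d days at the second rate.
$39,000 × [3.5%·d + 2.15%·(365−d)] / 365 = $1,265.47
Solving gives d = 296, so the new rate took effect on 24 Oct 1997.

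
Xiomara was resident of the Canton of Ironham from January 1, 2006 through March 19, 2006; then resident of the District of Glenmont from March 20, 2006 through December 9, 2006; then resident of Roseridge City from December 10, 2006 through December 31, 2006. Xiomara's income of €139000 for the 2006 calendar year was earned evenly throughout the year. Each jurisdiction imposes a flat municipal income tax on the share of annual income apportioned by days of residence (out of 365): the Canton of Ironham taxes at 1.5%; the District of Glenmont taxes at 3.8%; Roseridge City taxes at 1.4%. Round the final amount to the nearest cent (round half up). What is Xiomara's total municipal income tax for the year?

The Canton of Ironham, January 1 – March 19, 2006: 78 days → €139000 × 1.5% × 78/365 = €445.5616
The District of Glenmont, March 20 – December 9, 2006: 265 days → €139000 × 3.8% × 265/365 = €3834.8767
Roseridge City, December 10 – December 31, 2006: 22 days → €139000 × 1.4% × 22/365 = €117.2932
Total = €4397.7315

€4397.73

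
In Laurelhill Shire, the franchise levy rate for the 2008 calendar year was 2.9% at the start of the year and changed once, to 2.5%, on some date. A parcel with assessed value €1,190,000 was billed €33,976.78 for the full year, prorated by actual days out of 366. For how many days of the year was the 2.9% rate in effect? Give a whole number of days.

325 days

Let d = days at the first rate; then 366 − d days at the second rate.
€1,190,000 × [2.9%·d + 2.5%·(366−d)] / 366 = €33,976.78
Solving gives d = 325, so the new rate took effect on 21 Nov 2008.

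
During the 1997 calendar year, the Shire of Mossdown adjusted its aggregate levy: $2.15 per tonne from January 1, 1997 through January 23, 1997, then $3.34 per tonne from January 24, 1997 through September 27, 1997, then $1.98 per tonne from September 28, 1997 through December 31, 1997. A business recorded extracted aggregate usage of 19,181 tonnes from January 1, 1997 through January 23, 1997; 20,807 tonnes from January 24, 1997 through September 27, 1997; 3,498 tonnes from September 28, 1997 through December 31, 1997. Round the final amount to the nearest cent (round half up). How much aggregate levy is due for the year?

January 1 – January 23, 1997: 19,181 tonnes at $2.15/tonne → $41239.15
January 24 – September 27, 1997: 20,807 tonnes at $3.34/tonne → $69495.38
September 28 – December 31, 1997: 3,498 tonnes at $1.98/tonne → $6926.04

$117660.57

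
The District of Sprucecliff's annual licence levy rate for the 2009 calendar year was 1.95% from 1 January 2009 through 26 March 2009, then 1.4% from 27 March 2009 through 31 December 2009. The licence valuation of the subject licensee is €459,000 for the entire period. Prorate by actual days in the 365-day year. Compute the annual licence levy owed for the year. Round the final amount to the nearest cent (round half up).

€7,013.90

1 January – 26 March 2009: 85 days at 1.95% → €459,000 × 1.95% × 85/365 = €2,084.3630
27 March – 31 December 2009: 280 days at 1.4% → €459,000 × 1.4% × 280/365 = €4,929.5342
Total = €7,013.8973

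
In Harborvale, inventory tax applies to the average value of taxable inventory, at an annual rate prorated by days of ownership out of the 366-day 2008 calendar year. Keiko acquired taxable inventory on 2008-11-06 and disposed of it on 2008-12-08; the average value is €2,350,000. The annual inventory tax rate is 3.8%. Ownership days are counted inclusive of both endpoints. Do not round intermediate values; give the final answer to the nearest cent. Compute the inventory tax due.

Days held (2008-11-06 to 2008-12-08): 33 out of 366
Tax = €2,350,000 × 3.8% × 33/366 = €8,051.6393

€8,051.64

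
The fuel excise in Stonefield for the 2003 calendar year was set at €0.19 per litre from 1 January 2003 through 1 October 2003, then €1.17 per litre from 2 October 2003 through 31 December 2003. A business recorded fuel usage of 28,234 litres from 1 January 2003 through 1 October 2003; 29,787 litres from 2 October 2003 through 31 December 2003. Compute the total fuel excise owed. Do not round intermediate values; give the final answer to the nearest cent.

€40,215.25

1 January – 1 October 2003: 28,234 litres at €0.19/litre → €5,364.46
2 October – 31 December 2003: 29,787 litres at €1.17/litre → €34,850.79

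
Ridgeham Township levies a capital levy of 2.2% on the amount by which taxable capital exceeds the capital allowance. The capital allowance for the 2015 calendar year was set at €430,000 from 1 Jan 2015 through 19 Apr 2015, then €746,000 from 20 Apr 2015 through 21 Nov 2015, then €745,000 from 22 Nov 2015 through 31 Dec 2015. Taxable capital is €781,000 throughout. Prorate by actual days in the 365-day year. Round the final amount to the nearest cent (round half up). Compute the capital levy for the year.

1 Jan – 19 Apr 2015: 109 days, exemption €430,000 → (€781,000 − €430,000) × 2.2% × 109/365 = €2,306.0219
20 Apr – 21 Nov 2015: 216 days, exemption €746,000 → (€781,000 − €746,000) × 2.2% × 216/365 = €455.6712
22 Nov – 31 Dec 2015: 40 days, exemption €745,000 → (€781,000 − €745,000) × 2.2% × 40/365 = €86.7945
Total = €2,848.4877

€2,848.49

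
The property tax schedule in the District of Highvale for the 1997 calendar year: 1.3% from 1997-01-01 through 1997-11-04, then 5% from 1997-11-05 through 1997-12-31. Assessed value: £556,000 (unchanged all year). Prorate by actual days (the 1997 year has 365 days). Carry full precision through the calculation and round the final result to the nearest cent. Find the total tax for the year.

£10,440.61

1997-01-01 to 1997-11-04: 308 days at 1.3% → £556,000 × 1.3% × 308/365 = £6,099.2438
1997-11-05 to 1997-12-31: 57 days at 5% → £556,000 × 5% × 57/365 = £4,341.3699
Total = £10,440.6137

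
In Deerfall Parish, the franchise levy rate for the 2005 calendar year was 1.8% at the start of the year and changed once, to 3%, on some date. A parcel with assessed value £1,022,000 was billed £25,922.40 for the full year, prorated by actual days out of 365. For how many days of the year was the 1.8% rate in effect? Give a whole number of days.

Let d = days at the first rate; then 365 − d days at the second rate.
£1,022,000 × [1.8%·d + 3%·(365−d)] / 365 = £25,922.40
Solving gives d = 141, so the new rate took effect on 22 May 2005.

141 days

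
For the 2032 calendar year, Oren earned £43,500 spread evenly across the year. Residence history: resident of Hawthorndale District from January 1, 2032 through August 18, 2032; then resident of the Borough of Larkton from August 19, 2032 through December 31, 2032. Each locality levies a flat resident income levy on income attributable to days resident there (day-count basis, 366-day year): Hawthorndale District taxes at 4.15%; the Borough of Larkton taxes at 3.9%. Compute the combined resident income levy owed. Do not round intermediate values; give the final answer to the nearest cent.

Hawthorndale District, January 1 – August 18, 2032: 231 days → £43,500 × 4.15% × 231/366 = £1,139.3791
The Borough of Larkton, August 19 – December 31, 2032: 135 days → £43,500 × 3.9% × 135/366 = £625.7582
Total = £1,765.1373

£1,765.14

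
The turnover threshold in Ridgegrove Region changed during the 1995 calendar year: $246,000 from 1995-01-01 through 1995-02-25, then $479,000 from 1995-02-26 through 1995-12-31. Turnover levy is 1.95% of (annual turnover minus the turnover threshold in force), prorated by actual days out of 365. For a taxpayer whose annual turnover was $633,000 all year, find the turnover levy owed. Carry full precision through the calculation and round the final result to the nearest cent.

$3,700.08

1995-01-01 to 1995-02-25: 56 days, exemption $246,000 → ($633,000 − $246,000) × 1.95% × 56/365 = $1,157.8192
1995-02-26 to 1995-12-31: 309 days, exemption $479,000 → ($633,000 − $479,000) × 1.95% × 309/365 = $2,542.2658
Total = $3,700.0849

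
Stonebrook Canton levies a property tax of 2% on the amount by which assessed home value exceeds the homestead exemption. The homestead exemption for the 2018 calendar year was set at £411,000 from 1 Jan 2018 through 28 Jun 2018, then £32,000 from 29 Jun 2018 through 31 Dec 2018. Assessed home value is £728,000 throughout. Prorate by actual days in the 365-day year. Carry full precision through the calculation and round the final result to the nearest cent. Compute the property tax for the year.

£10,202.68

1 Jan – 28 Jun 2018: 179 days, exemption £411,000 → (£728,000 − £411,000) × 2% × 179/365 = £3,109.2055
29 Jun – 31 Dec 2018: 186 days, exemption £32,000 → (£728,000 − £32,000) × 2% × 186/365 = £7,093.4795
Total = £10,202.6849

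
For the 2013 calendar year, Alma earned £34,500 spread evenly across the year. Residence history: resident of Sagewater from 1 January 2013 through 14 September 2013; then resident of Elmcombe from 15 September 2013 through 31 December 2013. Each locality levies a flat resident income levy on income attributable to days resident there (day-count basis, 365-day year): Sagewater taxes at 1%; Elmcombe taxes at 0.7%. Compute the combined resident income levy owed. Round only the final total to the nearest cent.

£314.38

Sagewater, 1 January – 14 September 2013: 257 days → £34,500 × 1% × 257/365 = £242.9178
Elmcombe, 15 September – 31 December 2013: 108 days → £34,500 × 0.7% × 108/365 = £71.4575
Total = £314.3753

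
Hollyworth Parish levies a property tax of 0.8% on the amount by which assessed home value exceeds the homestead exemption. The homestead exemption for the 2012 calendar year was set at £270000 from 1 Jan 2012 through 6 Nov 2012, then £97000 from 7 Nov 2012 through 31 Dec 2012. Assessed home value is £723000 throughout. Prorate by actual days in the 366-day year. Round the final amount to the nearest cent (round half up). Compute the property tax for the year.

£3831.98

1 Jan – 6 Nov 2012: 311 days, exemption £270000 → (£723000 − £270000) × 0.8% × 311/366 = £3079.4098
7 Nov – 31 Dec 2012: 55 days, exemption £97000 → (£723000 − £97000) × 0.8% × 55/366 = £752.5683
Total = £3831.9781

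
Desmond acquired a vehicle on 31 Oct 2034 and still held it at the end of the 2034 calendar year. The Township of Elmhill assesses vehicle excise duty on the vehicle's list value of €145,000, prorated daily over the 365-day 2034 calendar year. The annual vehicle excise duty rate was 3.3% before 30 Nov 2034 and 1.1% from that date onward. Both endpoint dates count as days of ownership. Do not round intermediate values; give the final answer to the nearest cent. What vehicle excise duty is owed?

31 Oct – 29 Nov 2034: 30 days at 3.3% → €145,000 × 3.3% × 30/365 = €393.2877
30 Nov – 31 Dec 2034: 32 days at 1.1% → €145,000 × 1.1% × 32/365 = €139.8356
Total = €533.1233

€533.12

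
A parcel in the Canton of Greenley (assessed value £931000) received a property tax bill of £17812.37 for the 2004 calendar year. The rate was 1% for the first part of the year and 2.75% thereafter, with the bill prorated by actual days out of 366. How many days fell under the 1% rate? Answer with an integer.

Let d = days at the first rate; then 366 − d days at the second rate.
£931000 × [1%·d + 2.75%·(366−d)] / 366 = £17812.37
Solving gives d = 175, so the new rate took effect on 24 June 2004.

175 days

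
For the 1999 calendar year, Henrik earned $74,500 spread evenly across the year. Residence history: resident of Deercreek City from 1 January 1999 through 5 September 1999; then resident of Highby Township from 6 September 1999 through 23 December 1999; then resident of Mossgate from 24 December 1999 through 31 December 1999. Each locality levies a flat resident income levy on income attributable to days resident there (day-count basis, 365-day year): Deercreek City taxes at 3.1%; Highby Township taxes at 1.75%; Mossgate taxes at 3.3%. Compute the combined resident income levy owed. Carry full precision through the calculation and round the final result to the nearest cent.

Deercreek City, 1 January – 5 September 1999: 248 days → $74,500 × 3.1% × 248/365 = $1,569.1945
Highby Township, 6 September – 23 December 1999: 109 days → $74,500 × 1.75% × 109/365 = $389.3390
Mossgate, 24 December – 31 December 1999: 8 days → $74,500 × 3.3% × 8/365 = $53.8849
Total = $2,012.4185

$2,012.42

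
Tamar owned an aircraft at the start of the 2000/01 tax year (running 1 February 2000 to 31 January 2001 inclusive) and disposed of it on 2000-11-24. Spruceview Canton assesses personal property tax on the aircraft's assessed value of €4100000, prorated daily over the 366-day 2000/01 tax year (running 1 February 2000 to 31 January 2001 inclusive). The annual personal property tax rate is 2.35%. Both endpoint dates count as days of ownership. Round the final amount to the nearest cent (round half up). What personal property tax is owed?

Days held (2000-02-01 to 2000-11-24): 298 out of 366
Tax = €4100000 × 2.35% × 298/366 = €78448.9071

€78448.91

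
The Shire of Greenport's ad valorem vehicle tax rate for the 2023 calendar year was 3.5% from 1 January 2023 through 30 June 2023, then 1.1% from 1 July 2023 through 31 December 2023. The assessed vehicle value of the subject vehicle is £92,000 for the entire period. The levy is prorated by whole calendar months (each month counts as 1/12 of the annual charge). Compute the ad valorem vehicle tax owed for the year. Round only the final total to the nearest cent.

1 January – 30 June 2023: 6 months at 3.5% → £92,000 × 3.5% × 6/12 = £1,610.0000
1 July – 31 December 2023: 6 months at 1.1% → £92,000 × 1.1% × 6/12 = £506.0000
Total = £2,116.0000

£2,116.00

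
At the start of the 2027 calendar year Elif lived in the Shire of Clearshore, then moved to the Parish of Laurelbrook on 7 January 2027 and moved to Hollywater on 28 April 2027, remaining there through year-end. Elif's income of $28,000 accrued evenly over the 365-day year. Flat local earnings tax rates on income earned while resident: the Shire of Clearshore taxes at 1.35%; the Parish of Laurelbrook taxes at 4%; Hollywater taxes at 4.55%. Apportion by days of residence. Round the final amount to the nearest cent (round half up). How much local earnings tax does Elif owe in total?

The Shire of Clearshore, 1 January – 6 January 2027: 6 days → $28,000 × 1.35% × 6/365 = $6.2137
The Parish of Laurelbrook, 7 January – 27 April 2027: 111 days → $28,000 × 4% × 111/365 = $340.6027
Hollywater, 28 April – 31 December 2027: 248 days → $28,000 × 4.55% × 248/365 = $865.6219
Total = $1,212.4384

$1,212.44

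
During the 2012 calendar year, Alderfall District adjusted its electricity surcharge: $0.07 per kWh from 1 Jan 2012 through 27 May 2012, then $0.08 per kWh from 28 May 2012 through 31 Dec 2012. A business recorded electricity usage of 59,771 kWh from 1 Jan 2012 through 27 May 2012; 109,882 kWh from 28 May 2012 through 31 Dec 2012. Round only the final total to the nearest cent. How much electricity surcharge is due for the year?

1 Jan – 27 May 2012: 59,771 kWh at $0.07/kWh → $4,183.97
28 May – 31 Dec 2012: 109,882 kWh at $0.08/kWh → $8,790.56

$12,974.53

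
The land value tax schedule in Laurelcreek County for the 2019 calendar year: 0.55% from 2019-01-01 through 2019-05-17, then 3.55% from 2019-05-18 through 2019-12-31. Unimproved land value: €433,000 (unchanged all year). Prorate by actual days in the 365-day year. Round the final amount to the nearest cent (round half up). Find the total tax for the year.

€10,495.80

2019-01-01 to 2019-05-17: 137 days at 0.55% → €433,000 × 0.55% × 137/365 = €893.8781
2019-05-18 to 2019-12-31: 228 days at 3.55% → €433,000 × 3.55% × 228/365 = €9,601.9233
Total = €10,495.8014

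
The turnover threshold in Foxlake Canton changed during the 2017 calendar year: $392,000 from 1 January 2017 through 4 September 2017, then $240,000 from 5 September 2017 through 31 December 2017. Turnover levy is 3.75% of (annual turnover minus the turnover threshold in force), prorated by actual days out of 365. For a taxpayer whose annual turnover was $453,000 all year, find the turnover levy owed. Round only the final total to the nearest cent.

$4,130.24

1 January – 4 September 2017: 247 days, exemption $392,000 → ($453,000 − $392,000) × 3.75% × 247/365 = $1,547.9795
5 September – 31 December 2017: 118 days, exemption $240,000 → ($453,000 − $240,000) × 3.75% × 118/365 = $2,582.2603
Total = $4,130.2397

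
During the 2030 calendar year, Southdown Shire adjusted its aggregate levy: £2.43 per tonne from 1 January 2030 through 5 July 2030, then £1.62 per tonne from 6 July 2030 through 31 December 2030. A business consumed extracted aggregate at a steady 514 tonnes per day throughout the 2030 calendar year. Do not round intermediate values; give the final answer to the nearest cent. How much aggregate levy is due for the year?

1 January – 5 July 2030: 186 days × 514 tonnes/day = 95,604 tonnes at £2.43/tonne → £232317.72
6 July – 31 December 2030: 179 days × 514 tonnes/day = 92,006 tonnes at £1.62/tonne → £149049.72

£381367.44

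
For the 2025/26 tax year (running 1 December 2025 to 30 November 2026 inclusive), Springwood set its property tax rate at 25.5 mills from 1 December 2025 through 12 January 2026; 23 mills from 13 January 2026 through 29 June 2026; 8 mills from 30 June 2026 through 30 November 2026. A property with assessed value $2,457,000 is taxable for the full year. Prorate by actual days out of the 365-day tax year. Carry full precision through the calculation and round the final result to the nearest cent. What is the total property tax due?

$41,684.86

1 December 2025 – 12 January 2026: 43 days at 25.5 mills → $2,457,000 × 2.55% × 43/365 = $7,381.0973
13 January – 29 June 2026: 168 days at 23 mills → $2,457,000 × 2.3% × 168/365 = $26,010.5425
30 June – 30 November 2026: 154 days at 8 mills → $2,457,000 × 0.8% × 154/365 = $8,293.2164
Total = $41,684.8562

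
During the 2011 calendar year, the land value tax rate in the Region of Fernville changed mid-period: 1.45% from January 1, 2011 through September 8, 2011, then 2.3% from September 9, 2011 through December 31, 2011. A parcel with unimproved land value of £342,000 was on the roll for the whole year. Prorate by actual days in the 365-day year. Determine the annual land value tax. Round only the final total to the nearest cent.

£5,866.94

January 1 – September 8, 2011: 251 days at 1.45% → £342,000 × 1.45% × 251/365 = £3,410.1616
September 9 – December 31, 2011: 114 days at 2.3% → £342,000 × 2.3% × 114/365 = £2,456.7781
Total = £5,866.9397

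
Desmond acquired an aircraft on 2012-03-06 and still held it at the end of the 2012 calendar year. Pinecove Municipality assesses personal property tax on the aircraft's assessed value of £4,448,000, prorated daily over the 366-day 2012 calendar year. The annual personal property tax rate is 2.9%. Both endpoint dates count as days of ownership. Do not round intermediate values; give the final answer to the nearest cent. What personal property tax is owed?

£106,083.58

Days held (2012-03-06 to 2012-12-31): 301 out of 366
Tax = £4,448,000 × 2.9% × 301/366 = £106,083.5847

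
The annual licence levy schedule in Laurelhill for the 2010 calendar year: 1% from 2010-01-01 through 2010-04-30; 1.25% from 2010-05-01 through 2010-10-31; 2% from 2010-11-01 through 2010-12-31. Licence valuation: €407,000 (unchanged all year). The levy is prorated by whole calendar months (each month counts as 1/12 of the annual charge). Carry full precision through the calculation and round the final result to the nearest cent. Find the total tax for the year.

2010-01-01 to 2010-04-30: 4 months at 1% → €407,000 × 1% × 4/12 = €1,356.6667
2010-05-01 to 2010-10-31: 6 months at 1.25% → €407,000 × 1.25% × 6/12 = €2,543.7500
2010-11-01 to 2010-12-31: 2 months at 2% → €407,000 × 2% × 2/12 = €1,356.6667
Total = €5,257.0833

€5,257.08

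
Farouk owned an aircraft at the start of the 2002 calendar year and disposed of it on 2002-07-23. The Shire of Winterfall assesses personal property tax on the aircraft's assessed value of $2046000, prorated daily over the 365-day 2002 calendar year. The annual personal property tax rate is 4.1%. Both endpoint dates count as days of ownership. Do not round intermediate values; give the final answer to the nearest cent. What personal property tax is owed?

$46884.23

Days held (2002-01-01 to 2002-07-23): 204 out of 365
Tax = $2046000 × 4.1% × 204/365 = $46884.2301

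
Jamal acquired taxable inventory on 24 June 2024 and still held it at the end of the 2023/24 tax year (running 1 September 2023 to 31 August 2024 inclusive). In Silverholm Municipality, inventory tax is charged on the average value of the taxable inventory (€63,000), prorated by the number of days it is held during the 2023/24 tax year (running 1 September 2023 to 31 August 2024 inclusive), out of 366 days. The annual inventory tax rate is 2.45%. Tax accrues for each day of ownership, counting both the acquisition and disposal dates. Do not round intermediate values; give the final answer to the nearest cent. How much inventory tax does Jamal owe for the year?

Days held (24 June – 31 August 2024): 69 out of 366
Tax = €63,000 × 2.45% × 69/366 = €290.9877

€290.99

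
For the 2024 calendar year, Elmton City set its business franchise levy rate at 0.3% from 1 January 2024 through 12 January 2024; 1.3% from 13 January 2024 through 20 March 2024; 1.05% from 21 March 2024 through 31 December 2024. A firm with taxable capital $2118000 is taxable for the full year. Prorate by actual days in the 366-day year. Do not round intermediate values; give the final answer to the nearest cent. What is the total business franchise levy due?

1 January – 12 January 2024: 12 days at 0.3% → $2118000 × 0.3% × 12/366 = $208.3279
13 January – 20 March 2024: 68 days at 1.3% → $2118000 × 1.3% × 68/366 = $5115.6066
21 March – 31 December 2024: 286 days at 1.05% → $2118000 × 1.05% × 286/366 = $17378.0164
Total = $22701.9508

$22701.95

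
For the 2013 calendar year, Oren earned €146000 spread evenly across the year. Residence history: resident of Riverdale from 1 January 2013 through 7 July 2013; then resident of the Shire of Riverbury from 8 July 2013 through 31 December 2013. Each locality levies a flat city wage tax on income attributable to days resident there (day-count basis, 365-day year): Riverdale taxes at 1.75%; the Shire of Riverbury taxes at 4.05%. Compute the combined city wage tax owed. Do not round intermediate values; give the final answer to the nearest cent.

Riverdale, 1 January – 7 July 2013: 188 days → €146000 × 1.75% × 188/365 = €1316.0000
The Shire of Riverbury, 8 July – 31 December 2013: 177 days → €146000 × 4.05% × 177/365 = €2867.4000
Total = €4183.4000

€4183.40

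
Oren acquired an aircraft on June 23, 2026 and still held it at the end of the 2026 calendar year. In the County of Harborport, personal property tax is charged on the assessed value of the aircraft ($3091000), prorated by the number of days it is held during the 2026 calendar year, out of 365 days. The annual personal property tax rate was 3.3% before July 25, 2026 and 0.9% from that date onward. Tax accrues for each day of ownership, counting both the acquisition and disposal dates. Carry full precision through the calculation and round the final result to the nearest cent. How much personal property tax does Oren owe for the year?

$21137.36

June 23 – July 24, 2026: 32 days at 3.3% → $3091000 × 3.3% × 32/365 = $8942.7288
July 25 – December 31, 2026: 160 days at 0.9% → $3091000 × 0.9% × 160/365 = $12194.6301
Total = $21137.3589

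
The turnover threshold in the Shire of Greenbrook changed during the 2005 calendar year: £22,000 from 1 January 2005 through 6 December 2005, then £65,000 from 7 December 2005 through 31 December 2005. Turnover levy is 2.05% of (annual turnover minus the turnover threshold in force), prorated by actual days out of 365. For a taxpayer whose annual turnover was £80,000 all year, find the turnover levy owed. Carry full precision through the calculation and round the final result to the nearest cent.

£1,128.62

1 January – 6 December 2005: 340 days, exemption £22,000 → (£80,000 − £22,000) × 2.05% × 340/365 = £1,107.5616
7 December – 31 December 2005: 25 days, exemption £65,000 → (£80,000 − £65,000) × 2.05% × 25/365 = £21.0616
Total = £1,128.6233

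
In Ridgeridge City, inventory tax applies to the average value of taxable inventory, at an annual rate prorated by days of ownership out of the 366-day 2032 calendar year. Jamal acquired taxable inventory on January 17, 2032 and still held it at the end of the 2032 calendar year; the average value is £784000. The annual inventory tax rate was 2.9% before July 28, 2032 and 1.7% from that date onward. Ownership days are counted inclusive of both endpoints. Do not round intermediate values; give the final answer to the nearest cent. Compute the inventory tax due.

January 17 – July 27, 2032: 193 days at 2.9% → £784000 × 2.9% × 193/366 = £11989.2022
July 28 – December 31, 2032: 157 days at 1.7% → £784000 × 1.7% × 157/366 = £5717.2022
Total = £17706.4044

£17706.40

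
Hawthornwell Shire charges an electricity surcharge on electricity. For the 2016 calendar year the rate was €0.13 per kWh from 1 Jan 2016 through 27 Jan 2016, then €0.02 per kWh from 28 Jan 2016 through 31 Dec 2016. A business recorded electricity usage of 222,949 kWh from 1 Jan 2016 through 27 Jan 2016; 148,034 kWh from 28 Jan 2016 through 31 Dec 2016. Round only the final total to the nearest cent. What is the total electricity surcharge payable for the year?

€31,944.05

1 Jan – 27 Jan 2016: 222,949 kWh at €0.13/kWh → €28,983.37
28 Jan – 31 Dec 2016: 148,034 kWh at €0.02/kWh → €2,960.68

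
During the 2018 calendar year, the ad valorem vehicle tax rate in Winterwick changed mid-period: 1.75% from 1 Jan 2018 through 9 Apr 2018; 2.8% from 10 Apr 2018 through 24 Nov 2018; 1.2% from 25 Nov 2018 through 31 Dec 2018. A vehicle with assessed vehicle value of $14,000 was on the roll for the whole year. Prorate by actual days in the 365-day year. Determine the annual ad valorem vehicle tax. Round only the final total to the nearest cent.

$329.42

1 Jan – 9 Apr 2018: 99 days at 1.75% → $14,000 × 1.75% × 99/365 = $66.4521
10 Apr – 24 Nov 2018: 229 days at 2.8% → $14,000 × 2.8% × 229/365 = $245.9397
25 Nov – 31 Dec 2018: 37 days at 1.2% → $14,000 × 1.2% × 37/365 = $17.0301
Total = $329.4219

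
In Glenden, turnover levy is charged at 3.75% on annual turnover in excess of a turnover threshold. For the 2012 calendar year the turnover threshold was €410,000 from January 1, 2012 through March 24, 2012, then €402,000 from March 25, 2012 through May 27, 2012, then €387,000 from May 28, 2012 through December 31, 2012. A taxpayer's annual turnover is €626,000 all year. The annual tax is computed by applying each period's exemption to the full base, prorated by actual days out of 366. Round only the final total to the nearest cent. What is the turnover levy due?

€8,666.19

January 1 – March 24, 2012: 84 days, exemption €410,000 → (€626,000 − €410,000) × 3.75% × 84/366 = €1,859.0164
March 25 – May 27, 2012: 64 days, exemption €402,000 → (€626,000 − €402,000) × 3.75% × 64/366 = €1,468.8525
May 28 – December 31, 2012: 218 days, exemption €387,000 → (€626,000 − €387,000) × 3.75% × 218/366 = €5,338.3197
Total = €8,666.1885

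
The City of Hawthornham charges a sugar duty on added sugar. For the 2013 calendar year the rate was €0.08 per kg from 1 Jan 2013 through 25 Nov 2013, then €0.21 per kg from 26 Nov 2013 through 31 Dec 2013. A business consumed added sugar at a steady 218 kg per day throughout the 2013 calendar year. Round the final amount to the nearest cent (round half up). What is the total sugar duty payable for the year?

1 Jan – 25 Nov 2013: 329 days × 218 kg/day = 71,722 kg at €0.08/kg → €5737.76
26 Nov – 31 Dec 2013: 36 days × 218 kg/day = 7,848 kg at €0.21/kg → €1648.08

€7385.84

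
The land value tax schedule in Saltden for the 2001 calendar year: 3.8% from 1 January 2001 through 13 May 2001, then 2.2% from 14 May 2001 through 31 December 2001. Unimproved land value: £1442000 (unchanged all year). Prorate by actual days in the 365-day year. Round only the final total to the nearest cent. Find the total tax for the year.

1 January – 13 May 2001: 133 days at 3.8% → £1442000 × 3.8% × 133/365 = £19966.7616
14 May – 31 December 2001: 232 days at 2.2% → £1442000 × 2.2% × 232/365 = £20164.2959
Total = £40131.0575

£40131.06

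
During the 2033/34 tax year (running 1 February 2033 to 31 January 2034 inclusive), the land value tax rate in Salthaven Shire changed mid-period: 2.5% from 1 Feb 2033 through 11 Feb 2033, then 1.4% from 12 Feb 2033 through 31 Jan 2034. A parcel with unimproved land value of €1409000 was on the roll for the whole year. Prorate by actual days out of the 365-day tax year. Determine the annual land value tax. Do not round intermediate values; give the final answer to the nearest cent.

€20193.09

1 Feb – 11 Feb 2033: 11 days at 2.5% → €1409000 × 2.5% × 11/365 = €1061.5753
12 Feb 2033 – 31 Jan 2034: 354 days at 1.4% → €1409000 × 1.4% × 354/365 = €19131.5178
Total = €20193.0932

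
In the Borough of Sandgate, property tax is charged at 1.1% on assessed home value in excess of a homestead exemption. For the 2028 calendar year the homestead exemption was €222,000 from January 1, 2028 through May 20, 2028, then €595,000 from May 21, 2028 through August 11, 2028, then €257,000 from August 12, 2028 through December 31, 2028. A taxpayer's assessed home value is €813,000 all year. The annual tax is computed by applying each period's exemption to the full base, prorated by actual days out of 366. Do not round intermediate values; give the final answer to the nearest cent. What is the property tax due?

€5,421.17

January 1 – May 20, 2028: 141 days, exemption €222,000 → (€813,000 − €222,000) × 1.1% × 141/366 = €2,504.4836
May 21 – August 11, 2028: 83 days, exemption €595,000 → (€813,000 − €595,000) × 1.1% × 83/366 = €543.8087
August 12 – December 31, 2028: 142 days, exemption €257,000 → (€813,000 − €257,000) × 1.1% × 142/366 = €2,372.8743
Total = €5,421.1667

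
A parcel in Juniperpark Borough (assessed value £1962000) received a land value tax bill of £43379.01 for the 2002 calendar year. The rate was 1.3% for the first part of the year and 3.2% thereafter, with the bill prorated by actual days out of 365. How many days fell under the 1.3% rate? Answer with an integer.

Let d = days at the first rate; then 365 − d days at the second rate.
£1962000 × [1.3%·d + 3.2%·(365−d)] / 365 = £43379.01
Solving gives d = 190, so the new rate took effect on 10 Jul 2002.

190 days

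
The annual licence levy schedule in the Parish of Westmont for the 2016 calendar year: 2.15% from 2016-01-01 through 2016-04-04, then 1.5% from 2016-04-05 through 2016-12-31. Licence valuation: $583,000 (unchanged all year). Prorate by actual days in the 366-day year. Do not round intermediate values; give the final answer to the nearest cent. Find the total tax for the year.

2016-01-01 to 2016-04-04: 95 days at 2.15% → $583,000 × 2.15% × 95/366 = $3,253.4904
2016-04-05 to 2016-12-31: 271 days at 1.5% → $583,000 × 1.5% × 271/366 = $6,475.1230
Total = $9,728.6134

$9,728.61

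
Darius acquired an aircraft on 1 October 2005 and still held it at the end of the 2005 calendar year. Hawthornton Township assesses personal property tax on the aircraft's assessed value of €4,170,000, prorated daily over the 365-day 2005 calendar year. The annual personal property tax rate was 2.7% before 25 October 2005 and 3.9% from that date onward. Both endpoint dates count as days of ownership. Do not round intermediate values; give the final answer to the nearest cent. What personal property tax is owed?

€37,701.37

1 October – 24 October 2005: 24 days at 2.7% → €4,170,000 × 2.7% × 24/365 = €7,403.1781
25 October – 31 December 2005: 68 days at 3.9% → €4,170,000 × 3.9% × 68/365 = €30,298.1918
Total = €37,701.3699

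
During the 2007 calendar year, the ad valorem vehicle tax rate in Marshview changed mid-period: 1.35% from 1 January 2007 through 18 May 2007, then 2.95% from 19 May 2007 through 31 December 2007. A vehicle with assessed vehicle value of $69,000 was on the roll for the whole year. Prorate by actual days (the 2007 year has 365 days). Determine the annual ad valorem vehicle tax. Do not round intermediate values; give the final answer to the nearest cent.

1 January – 18 May 2007: 138 days at 1.35% → $69,000 × 1.35% × 138/365 = $352.1836
19 May – 31 December 2007: 227 days at 2.95% → $69,000 × 2.95% × 227/365 = $1,265.9137
Total = $1,618.0973

$1,618.10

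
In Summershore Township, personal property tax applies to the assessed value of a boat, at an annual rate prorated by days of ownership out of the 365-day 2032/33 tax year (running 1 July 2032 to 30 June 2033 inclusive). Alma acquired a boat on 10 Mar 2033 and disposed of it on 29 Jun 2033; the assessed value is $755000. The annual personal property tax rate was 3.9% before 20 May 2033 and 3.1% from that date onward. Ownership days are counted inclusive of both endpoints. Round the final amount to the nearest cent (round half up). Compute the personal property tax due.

10 Mar – 19 May 2033: 71 days at 3.9% → $755000 × 3.9% × 71/365 = $5727.6575
20 May – 29 Jun 2033: 41 days at 3.1% → $755000 × 3.1% × 41/365 = $2629.0548
Total = $8356.7123

$8356.71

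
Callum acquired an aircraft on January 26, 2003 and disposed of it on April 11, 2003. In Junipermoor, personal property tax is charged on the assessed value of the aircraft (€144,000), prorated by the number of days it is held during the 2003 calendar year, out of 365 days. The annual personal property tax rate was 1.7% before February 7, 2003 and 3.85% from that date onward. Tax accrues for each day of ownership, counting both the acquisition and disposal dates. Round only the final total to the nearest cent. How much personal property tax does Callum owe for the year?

January 26 – February 6, 2003: 12 days at 1.7% → €144,000 × 1.7% × 12/365 = €80.4822
February 7 – April 11, 2003: 64 days at 3.85% → €144,000 × 3.85% × 64/365 = €972.0986
Total = €1,052.5808

€1,052.58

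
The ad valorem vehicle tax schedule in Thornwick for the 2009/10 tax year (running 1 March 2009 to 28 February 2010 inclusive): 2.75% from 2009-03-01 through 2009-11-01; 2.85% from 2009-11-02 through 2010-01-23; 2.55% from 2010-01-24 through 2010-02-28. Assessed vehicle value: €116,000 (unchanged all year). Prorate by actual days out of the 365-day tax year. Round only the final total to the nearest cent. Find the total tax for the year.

2009-03-01 to 2009-11-01: 246 days at 2.75% → €116,000 × 2.75% × 246/365 = €2,149.9726
2009-11-02 to 2010-01-23: 83 days at 2.85% → €116,000 × 2.85% × 83/365 = €751.7753
2010-01-24 to 2010-02-28: 36 days at 2.55% → €116,000 × 2.55% × 36/365 = €291.7479
Total = €3,193.4959

€3,193.50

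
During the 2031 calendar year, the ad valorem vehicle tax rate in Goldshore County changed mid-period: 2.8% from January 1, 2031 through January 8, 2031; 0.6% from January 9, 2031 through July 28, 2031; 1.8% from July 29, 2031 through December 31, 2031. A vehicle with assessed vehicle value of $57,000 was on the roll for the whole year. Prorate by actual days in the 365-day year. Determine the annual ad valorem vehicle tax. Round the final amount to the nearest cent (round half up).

$661.82

January 1 – January 8, 2031: 8 days at 2.8% → $57,000 × 2.8% × 8/365 = $34.9808
January 9 – July 28, 2031: 201 days at 0.6% → $57,000 × 0.6% × 201/365 = $188.3342
July 29 – December 31, 2031: 156 days at 1.8% → $57,000 × 1.8% × 156/365 = $438.5096
Total = $661.8247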